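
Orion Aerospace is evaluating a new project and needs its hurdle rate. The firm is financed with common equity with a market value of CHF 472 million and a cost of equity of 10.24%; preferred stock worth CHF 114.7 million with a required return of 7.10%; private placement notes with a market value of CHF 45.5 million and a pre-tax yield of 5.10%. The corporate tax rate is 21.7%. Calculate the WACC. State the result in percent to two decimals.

9.22%

Total capital V = 472 + 114.7 + 45.5 = 632.2.
Equity: weight = 472/632.2 = 0.7466; cost = 10.24%.
Preferred: weight = 114.7/632.2 = 0.1814; cost = 7.1%.
Private placement notes: weight = 45.5/632.2 = 0.0720; after-tax cost = 5.1% × (1 − 21.7%) = 3.9933%.
WACC = 0.7466 × 10.2400% + 0.1814 × 7.1000% + 0.0720 × 3.9933% = 9.2207%.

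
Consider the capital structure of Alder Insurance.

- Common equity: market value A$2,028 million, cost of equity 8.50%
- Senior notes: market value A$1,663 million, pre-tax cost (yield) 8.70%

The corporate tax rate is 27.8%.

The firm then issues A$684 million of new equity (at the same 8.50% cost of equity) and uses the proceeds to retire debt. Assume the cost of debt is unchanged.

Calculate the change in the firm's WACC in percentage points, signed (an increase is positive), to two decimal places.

+0.41 pp

Current WACC:
Total capital V = 2028 + 1663 = 3691.
Equity: weight = 2028/3691 = 0.5494; cost = 8.5%.
Senior notes: weight = 1663/3691 = 0.4506; after-tax cost = 8.7% × (1 − 27.8%) = 6.2814%.
WACC = 0.5494 × 8.5000% + 0.4506 × 6.2814% = 7.5004%.
After the change:
Total capital V = 2712 + 979 = 3691.
Equity: weight = 2712/3691 = 0.7348; cost = 8.5%.
Senior notes: weight = 979/3691 = 0.2652; after-tax cost = 8.7% × (1 − 27.8%) = 6.2814%.
WACC = 0.7348 × 8.5000% + 0.2652 × 6.2814% = 7.9115%.
Change in WACC = 7.9115% − 7.5004% = 0.4111 pp.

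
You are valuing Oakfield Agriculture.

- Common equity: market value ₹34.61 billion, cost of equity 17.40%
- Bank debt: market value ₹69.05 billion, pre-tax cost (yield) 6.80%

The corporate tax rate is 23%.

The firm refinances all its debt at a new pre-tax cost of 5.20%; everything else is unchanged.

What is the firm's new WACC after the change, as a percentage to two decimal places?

After the change:
Total capital V = 34.61 + 69.05 = 103.66.
Equity: weight = 34.61/103.66 = 0.3339; cost = 17.4%.
Bank debt: weight = 69.05/103.66 = 0.6661; after-tax cost = 5.2% × (1 − 23%) = 4.0040%.
WACC = 0.3339 × 17.4000% + 0.6661 × 4.0040% = 8.4767%.

8.48%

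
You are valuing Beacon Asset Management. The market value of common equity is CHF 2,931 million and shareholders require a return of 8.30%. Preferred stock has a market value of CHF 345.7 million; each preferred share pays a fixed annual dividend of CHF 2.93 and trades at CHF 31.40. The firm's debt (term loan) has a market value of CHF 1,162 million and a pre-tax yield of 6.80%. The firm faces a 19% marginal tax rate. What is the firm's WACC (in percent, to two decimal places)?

Cost of preferred: Rp = 2.93 / 31.4 = 9.3312%.
Total capital V = 2931 + 345.7 + 1162 = 4438.7.
Equity: weight = 2931/4438.7 = 0.6603; cost = 8.3%.
Preferred: weight = 345.7/4438.7 = 0.0779; cost = 9.3312%.
Term loan: weight = 1162/4438.7 = 0.2618; after-tax cost = 6.8% × (1 − 19%) = 5.5080%.
WACC = 0.6603 × 8.3000% + 0.0779 × 9.3312% + 0.2618 × 5.5080% = 7.6494%.

7.65%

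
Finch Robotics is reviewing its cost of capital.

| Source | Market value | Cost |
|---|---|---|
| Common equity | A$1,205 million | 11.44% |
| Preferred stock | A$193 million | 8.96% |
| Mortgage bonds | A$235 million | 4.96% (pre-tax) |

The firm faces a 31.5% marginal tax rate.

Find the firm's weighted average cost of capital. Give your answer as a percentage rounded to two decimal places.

9.99%

Total capital V = 1205 + 193 + 235 = 1633.
Equity: weight = 1205/1633 = 0.7379; cost = 11.44%.
Preferred: weight = 193/1633 = 0.1182; cost = 8.96%.
Mortgage bonds: weight = 235/1633 = 0.1439; after-tax cost = 4.96% × (1 − 31.5%) = 3.3976%.
WACC = 0.7379 × 11.4400% + 0.1182 × 8.9600% + 0.1439 × 3.3976% = 9.9895%.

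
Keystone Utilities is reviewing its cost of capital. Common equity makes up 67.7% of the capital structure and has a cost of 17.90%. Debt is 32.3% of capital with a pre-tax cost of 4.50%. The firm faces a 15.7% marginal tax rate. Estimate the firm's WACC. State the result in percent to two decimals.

13.34%

After-tax cost of debt = 4.5% × (1 − 15.7%) = 3.7935%.
WACC = 0.677 × 17.9000% + 0.323 × 3.7935% = 13.3436%.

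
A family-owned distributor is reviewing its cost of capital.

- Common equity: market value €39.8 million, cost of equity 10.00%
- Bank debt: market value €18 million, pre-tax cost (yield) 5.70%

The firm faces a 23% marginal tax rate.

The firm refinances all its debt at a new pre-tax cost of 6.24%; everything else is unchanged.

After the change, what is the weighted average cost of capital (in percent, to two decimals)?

8.38%

After the change:
Total capital V = 39.8 + 18 = 57.8.
Equity: weight = 39.8/57.8 = 0.6886; cost = 10%.
Bank debt: weight = 18/57.8 = 0.3114; after-tax cost = 6.24% × (1 − 23%) = 4.8048%.
WACC = 0.6886 × 10.0000% + 0.3114 × 4.8048% = 8.3821%.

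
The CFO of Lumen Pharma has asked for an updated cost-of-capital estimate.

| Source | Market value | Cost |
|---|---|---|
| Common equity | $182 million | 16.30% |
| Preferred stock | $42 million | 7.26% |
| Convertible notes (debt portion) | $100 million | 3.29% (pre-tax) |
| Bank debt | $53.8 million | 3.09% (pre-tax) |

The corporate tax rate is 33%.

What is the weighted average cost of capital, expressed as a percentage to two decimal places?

Total capital V = 182 + 42 + 100 + 53.8 = 377.8.
Equity: weight = 182/377.8 = 0.4817; cost = 16.3%.
Preferred: weight = 42/377.8 = 0.1112; cost = 7.26%.
Convertible notes (debt portion): weight = 100/377.8 = 0.2647; after-tax cost = 3.29% × (1 − 33%) = 2.2043%.
Bank debt: weight = 53.8/377.8 = 0.1424; after-tax cost = 3.09% × (1 − 33%) = 2.0703%.
WACC = 0.4817 × 16.3000% + 0.1112 × 7.2600% + 0.2647 × 2.2043% + 0.1424 × 2.0703% = 9.5377%.

9.54%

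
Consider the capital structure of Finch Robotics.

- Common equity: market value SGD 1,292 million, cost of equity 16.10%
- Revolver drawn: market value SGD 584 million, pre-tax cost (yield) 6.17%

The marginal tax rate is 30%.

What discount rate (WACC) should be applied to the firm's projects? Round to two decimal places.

Total capital V = 1292 + 584 = 1876.
Equity: weight = 1292/1876 = 0.6887; cost = 16.1%.
Revolver drawn: weight = 584/1876 = 0.3113; after-tax cost = 6.17% × (1 − 30%) = 4.3190%.
WACC = 0.6887 × 16.1000% + 0.3113 × 4.3190% = 12.4326%.

12.43%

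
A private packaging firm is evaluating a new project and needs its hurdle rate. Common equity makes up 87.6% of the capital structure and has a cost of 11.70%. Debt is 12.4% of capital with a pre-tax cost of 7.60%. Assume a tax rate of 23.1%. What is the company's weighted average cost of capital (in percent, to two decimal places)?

10.97%

After-tax cost of debt = 7.6% × (1 − 23.1%) = 5.8444%.
WACC = 0.876 × 11.7000% + 0.124 × 5.8444% = 10.9739%.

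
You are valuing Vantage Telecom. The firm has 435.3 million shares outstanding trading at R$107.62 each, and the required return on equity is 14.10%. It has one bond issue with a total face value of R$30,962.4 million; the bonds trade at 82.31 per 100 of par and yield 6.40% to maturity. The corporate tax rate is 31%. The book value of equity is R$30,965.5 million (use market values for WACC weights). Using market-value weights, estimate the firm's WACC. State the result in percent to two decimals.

10.69%

Market value of equity E = 107.62 × 435.3m = 46846.986m. Market value of debt D = 30962.4m × 82.31/100 = 25485.15144m.
Total capital V = 46846.986 + 25485.15144 = 72332.13744.
Equity: weight = 46846.986/72332.13744 = 0.6477; cost = 14.1%.
Bonds outstanding: weight = 25485.15144/72332.13744 = 0.3523; after-tax cost = 6.4% × (1 − 31%) = 4.4160%.
WACC = 0.6477 × 14.1000% + 0.3523 × 4.4160% = 10.6880%.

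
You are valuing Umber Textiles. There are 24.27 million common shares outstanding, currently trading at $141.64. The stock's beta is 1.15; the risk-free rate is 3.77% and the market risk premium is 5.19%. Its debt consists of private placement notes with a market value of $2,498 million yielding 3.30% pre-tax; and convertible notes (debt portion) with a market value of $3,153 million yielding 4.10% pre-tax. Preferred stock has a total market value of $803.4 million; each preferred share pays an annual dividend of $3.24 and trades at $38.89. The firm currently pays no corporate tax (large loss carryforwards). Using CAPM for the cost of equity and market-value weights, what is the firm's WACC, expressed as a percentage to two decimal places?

6.20%

Cost of equity via CAPM: Re = 3.77% + 1.15 × 5.19% = 9.7385%.
Cost of preferred: Rp = 3.24 / 38.89 = 8.3312%.
Market value of equity E = 141.64 × 24.27m = 3437.6028m.
Total capital V = 3437.6028 + 803.4 + 2498 + 3153 = 9892.0028.
Equity: weight = 3437.6028/9892.0028 = 0.3475; cost = 9.7385%.
Preferred: weight = 803.4/9892.0028 = 0.0812; cost = 8.3312%.
Private placement notes: weight = 2498/9892.0028 = 0.2525; after-tax cost = 3.3% × (1 − 0%) = 3.3000%.
Convertible notes (debt portion): weight = 3153/9892.0028 = 0.3187; after-tax cost = 4.1% × (1 − 0%) = 4.1000%.
WACC = 0.3475 × 9.7385% + 0.0812 × 8.3312% + 0.2525 × 3.3000% + 0.3187 × 4.1000% = 6.2011%.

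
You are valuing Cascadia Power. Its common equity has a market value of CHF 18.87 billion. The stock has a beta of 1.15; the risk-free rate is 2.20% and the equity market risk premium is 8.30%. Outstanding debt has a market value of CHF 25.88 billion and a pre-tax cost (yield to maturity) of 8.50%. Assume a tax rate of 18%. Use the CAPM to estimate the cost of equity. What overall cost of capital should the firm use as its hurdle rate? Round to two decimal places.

Cost of equity via CAPM: Re = 2.2% + 1.15 × 8.3% = 11.7450%.
Total capital V = 18.87 + 25.88 = 44.75.
Equity: weight = 18.87/44.75 = 0.4217; cost = 11.745%.
Debt: weight = 25.88/44.75 = 0.5783; after-tax cost = 8.5% × (1 − 18%) = 6.9700%.
WACC = 0.4217 × 11.7450% + 0.5783 × 6.9700% = 8.9835%.

8.98%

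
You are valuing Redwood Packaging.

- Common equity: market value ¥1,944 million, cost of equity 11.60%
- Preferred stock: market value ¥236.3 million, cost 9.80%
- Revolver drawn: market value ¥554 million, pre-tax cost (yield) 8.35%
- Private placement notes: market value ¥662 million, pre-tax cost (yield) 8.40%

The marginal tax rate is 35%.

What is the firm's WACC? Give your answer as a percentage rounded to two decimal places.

9.27%

Total capital V = 1944 + 236.3 + 554 + 662 = 3396.3.
Equity: weight = 1944/3396.3 = 0.5724; cost = 11.6%.
Preferred: weight = 236.3/3396.3 = 0.0696; cost = 9.8%.
Revolver drawn: weight = 554/3396.3 = 0.1631; after-tax cost = 8.35% × (1 − 35%) = 5.4275%.
Private placement notes: weight = 662/3396.3 = 0.1949; after-tax cost = 8.4% × (1 − 35%) = 5.4600%.
WACC = 0.5724 × 11.6000% + 0.0696 × 9.8000% + 0.1631 × 5.4275% + 0.1949 × 5.4600% = 9.2711%.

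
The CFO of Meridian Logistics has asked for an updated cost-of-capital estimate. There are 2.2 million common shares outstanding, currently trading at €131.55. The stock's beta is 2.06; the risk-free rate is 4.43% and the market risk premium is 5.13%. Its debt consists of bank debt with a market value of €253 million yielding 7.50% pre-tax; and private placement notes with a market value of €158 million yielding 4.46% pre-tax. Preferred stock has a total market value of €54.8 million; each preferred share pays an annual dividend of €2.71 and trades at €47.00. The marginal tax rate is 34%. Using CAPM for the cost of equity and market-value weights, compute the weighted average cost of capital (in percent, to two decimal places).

Cost of equity via CAPM: Re = 4.43% + 2.06 × 5.13% = 14.9978%.
Cost of preferred: Rp = 2.71 / 47.0 = 5.7660%.
Market value of equity E = 131.55 × 2.2m = 289.41m.
Total capital V = 289.41 + 54.8 + 253 + 158 = 755.21.
Equity: weight = 289.41/755.21 = 0.3832; cost = 14.9978%.
Preferred: weight = 54.8/755.21 = 0.0726; cost = 5.766%.
Bank debt: weight = 253/755.21 = 0.3350; after-tax cost = 7.5% × (1 − 34%) = 4.9500%.
Private placement notes: weight = 158/755.21 = 0.2092; after-tax cost = 4.46% × (1 − 34%) = 2.9436%.
WACC = 0.3832 × 14.9978% + 0.0726 × 5.7660% + 0.3350 × 4.9500% + 0.2092 × 2.9436% = 8.4399%.

8.44%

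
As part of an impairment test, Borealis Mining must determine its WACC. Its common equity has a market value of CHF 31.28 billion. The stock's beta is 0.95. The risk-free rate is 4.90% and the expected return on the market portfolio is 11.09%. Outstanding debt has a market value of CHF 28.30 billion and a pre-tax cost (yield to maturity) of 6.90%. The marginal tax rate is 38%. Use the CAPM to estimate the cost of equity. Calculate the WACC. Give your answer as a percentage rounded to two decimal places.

7.69%

Market risk premium = 11.09% − 4.9% = 6.19%.
Cost of equity via CAPM: Re = 4.9% + 0.95 × 6.19% = 10.7805%.
Total capital V = 31.28 + 28.3 = 59.58.
Equity: weight = 31.28/59.58 = 0.5250; cost = 10.7805%.
Debt: weight = 28.3/59.58 = 0.4750; after-tax cost = 6.9% × (1 − 38%) = 4.2780%.
WACC = 0.5250 × 10.7805% + 0.4750 × 4.2780% = 7.6919%.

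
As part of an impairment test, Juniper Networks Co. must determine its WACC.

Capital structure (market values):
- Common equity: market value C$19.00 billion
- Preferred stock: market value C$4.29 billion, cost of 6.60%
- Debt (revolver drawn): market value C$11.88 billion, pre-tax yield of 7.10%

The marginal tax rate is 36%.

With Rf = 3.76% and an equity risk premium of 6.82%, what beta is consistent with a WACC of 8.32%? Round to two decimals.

Total capital V = 19 + 4.29 + 11.88 = 35.17.
Equity weight = 19/35.17 = 0.5402.
Preferred weight = 4.29/35.17 = 0.1220.
Revolver drawn weight = 11.88/35.17 = 0.3378.
Debt contribution = 0.3378 × 7.1% × (1 − 36%) = 1.5349%.
Preferred contribution = 0.1220 × 6.6% = 0.8051%.
Required equity contribution = 8.32% − 2.3400% = 5.9800%  ⇒  Re = 11.0694%.
CAPM: 11.0694% = 3.76% + β × 6.82%  ⇒  β = 1.0718.

1.07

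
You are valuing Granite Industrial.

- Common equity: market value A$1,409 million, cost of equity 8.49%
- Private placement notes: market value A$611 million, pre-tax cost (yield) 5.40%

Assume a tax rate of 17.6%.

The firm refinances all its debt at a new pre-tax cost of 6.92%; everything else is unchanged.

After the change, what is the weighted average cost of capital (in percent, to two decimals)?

After the change:
Total capital V = 1409 + 611 = 2020.
Equity: weight = 1409/2020 = 0.6975; cost = 8.49%.
Private placement notes: weight = 611/2020 = 0.3025; after-tax cost = 6.92% × (1 − 17.6%) = 5.7021%.
WACC = 0.6975 × 8.4900% + 0.3025 × 5.7021% = 7.6467%.

7.65%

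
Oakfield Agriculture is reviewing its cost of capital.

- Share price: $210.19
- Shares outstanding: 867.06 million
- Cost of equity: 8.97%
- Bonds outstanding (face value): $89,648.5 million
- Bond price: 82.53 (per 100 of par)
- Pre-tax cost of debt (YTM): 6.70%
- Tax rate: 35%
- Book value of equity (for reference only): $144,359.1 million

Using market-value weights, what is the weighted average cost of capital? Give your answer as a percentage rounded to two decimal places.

Market value of equity E = 210.19 × 867.06m = 182247.3414m. Market value of debt D = 89648.5m × 82.53/100 = 73986.90705m.
Total capital V = 182247.3414 + 73986.90705 = 256234.24845.
Equity: weight = 182247.3414/256234.24845 = 0.7113; cost = 8.97%.
Bonds outstanding: weight = 73986.90705/256234.24845 = 0.2887; after-tax cost = 6.7% × (1 − 35%) = 4.3550%.
WACC = 0.7113 × 8.9700% + 0.2887 × 4.3550% = 7.6374%.

7.64%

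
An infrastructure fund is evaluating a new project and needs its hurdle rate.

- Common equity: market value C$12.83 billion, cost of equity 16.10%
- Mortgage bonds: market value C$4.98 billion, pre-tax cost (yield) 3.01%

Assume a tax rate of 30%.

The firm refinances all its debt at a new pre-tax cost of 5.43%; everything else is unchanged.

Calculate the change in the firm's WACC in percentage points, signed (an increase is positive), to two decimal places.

Current WACC:
Total capital V = 12.83 + 4.98 = 17.81.
Equity: weight = 12.83/17.81 = 0.7204; cost = 16.1%.
Mortgage bonds: weight = 4.98/17.81 = 0.2796; after-tax cost = 3.01% × (1 − 30%) = 2.1070%.
WACC = 0.7204 × 16.1000% + 0.2796 × 2.1070% = 12.1873%.
After the change:
Total capital V = 12.83 + 4.98 = 17.81.
Equity: weight = 12.83/17.81 = 0.7204; cost = 16.1%.
Mortgage bonds: weight = 4.98/17.81 = 0.2796; after-tax cost = 5.43% × (1 − 30%) = 3.8010%.
WACC = 0.7204 × 16.1000% + 0.2796 × 3.8010% = 12.6610%.
Change in WACC = 12.6610% − 12.1873% = 0.4737 pp.

+0.47 pp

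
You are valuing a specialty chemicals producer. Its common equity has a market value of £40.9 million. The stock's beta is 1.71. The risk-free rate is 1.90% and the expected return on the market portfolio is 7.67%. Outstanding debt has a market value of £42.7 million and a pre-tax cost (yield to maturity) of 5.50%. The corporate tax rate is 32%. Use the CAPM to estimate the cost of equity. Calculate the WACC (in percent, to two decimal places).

7.67%

Market risk premium = 7.67% − 1.9% = 5.77%.
Cost of equity via CAPM: Re = 1.9% + 1.71 × 5.77% = 11.7667%.
Total capital V = 40.9 + 42.7 = 83.6.
Equity: weight = 40.9/83.6 = 0.4892; cost = 11.7667%.
Debt: weight = 42.7/83.6 = 0.5108; after-tax cost = 5.5% × (1 − 32%) = 3.7400%.
WACC = 0.4892 × 11.7667% + 0.5108 × 3.7400% = 7.6669%.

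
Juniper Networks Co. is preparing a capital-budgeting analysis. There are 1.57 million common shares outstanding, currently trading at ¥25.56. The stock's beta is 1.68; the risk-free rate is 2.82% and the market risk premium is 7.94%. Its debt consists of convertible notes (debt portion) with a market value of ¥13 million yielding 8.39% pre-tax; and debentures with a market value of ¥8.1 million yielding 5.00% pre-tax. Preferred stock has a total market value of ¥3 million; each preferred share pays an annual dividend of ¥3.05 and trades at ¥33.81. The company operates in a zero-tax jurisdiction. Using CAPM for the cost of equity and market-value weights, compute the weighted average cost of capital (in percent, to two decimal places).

Cost of equity via CAPM: Re = 2.82% + 1.68 × 7.94% = 16.1592%.
Cost of preferred: Rp = 3.05 / 33.81 = 9.0210%.
Market value of equity E = 25.56 × 1.57m = 40.1292m.
Total capital V = 40.1292 + 3 + 13 + 8.1 = 64.2292.
Equity: weight = 40.1292/64.2292 = 0.6248; cost = 16.1592%.
Preferred: weight = 3/64.2292 = 0.0467; cost = 9.021%.
Convertible notes (debt portion): weight = 13/64.2292 = 0.2024; after-tax cost = 8.39% × (1 − 0%) = 8.3900%.
Debentures: weight = 8.1/64.2292 = 0.1261; after-tax cost = 5% × (1 − 0%) = 5.0000%.
WACC = 0.6248 × 16.1592% + 0.0467 × 9.0210% + 0.2024 × 8.3900% + 0.1261 × 5.0000% = 12.8460%.

12.85%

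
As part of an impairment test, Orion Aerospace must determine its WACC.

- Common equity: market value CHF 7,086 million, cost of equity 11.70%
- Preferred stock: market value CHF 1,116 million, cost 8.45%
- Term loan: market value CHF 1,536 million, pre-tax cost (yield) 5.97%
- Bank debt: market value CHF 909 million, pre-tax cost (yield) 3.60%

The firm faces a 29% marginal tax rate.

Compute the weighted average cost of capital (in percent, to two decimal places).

Total capital V = 7086 + 1116 + 1536 + 909 = 10647.
Equity: weight = 7086/10647 = 0.6655; cost = 11.7%.
Preferred: weight = 1116/10647 = 0.1048; cost = 8.45%.
Term loan: weight = 1536/10647 = 0.1443; after-tax cost = 5.97% × (1 − 29%) = 4.2387%.
Bank debt: weight = 909/10647 = 0.0854; after-tax cost = 3.6% × (1 − 29%) = 2.5560%.
WACC = 0.6655 × 11.7000% + 0.1048 × 8.4500% + 0.1443 × 4.2387% + 0.0854 × 2.5560% = 9.5022%.

9.50%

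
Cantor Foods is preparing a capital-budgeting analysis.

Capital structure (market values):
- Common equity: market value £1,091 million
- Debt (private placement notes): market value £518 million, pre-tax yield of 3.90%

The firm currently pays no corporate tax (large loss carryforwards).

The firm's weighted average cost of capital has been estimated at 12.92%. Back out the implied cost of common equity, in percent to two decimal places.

17.20%

Total capital V = 1091 + 518 = 1609.
Equity weight = 1091/1609 = 0.6781.
Private placement notes weight = 518/1609 = 0.3219.
Debt contribution = 0.3219 × 3.9% × (1 − 0%) = 1.2556%.
Required equity contribution = 12.92% − 1.2556% = 11.6644%.
Re = 11.6644% / 0.6781 = 17.2026%.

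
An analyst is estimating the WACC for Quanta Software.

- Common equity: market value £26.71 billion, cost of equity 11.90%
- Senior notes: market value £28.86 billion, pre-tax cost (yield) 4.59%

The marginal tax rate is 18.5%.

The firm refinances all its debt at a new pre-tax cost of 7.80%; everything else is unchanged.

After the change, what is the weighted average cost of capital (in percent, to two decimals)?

After the change:
Total capital V = 26.71 + 28.86 = 55.57.
Equity: weight = 26.71/55.57 = 0.4807; cost = 11.9%.
Senior notes: weight = 28.86/55.57 = 0.5193; after-tax cost = 7.8% × (1 − 18.5%) = 6.3570%.
WACC = 0.4807 × 11.9000% + 0.5193 × 6.3570% = 9.0213%.

9.02%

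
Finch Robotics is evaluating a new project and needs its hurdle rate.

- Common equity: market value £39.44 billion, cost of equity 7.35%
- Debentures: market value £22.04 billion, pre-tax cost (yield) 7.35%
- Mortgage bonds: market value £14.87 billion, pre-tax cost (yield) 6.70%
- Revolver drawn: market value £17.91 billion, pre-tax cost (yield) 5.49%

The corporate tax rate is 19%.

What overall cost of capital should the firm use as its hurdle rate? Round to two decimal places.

Total capital V = 39.44 + 22.04 + 14.87 + 17.91 = 94.26.
Equity: weight = 39.44/94.26 = 0.4184; cost = 7.35%.
Debentures: weight = 22.04/94.26 = 0.2338; after-tax cost = 7.35% × (1 − 19%) = 5.9535%.
Mortgage bonds: weight = 14.87/94.26 = 0.1578; after-tax cost = 6.7% × (1 − 19%) = 5.4270%.
Revolver drawn: weight = 17.91/94.26 = 0.1900; after-tax cost = 5.49% × (1 − 19%) = 4.4469%.
WACC = 0.4184 × 7.3500% + 0.2338 × 5.9535% + 0.1578 × 5.4270% + 0.1900 × 4.4469% = 6.1685%.

6.17%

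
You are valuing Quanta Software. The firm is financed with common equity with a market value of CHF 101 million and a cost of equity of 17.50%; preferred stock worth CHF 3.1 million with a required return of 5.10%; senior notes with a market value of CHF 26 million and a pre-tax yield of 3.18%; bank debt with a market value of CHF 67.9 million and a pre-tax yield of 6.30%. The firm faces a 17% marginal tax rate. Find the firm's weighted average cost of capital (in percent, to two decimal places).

11.15%

Total capital V = 101 + 3.1 + 26 + 67.9 = 198.
Equity: weight = 101/198 = 0.5101; cost = 17.5%.
Preferred: weight = 3.1/198 = 0.0157; cost = 5.1%.
Senior notes: weight = 26/198 = 0.1313; after-tax cost = 3.18% × (1 − 17%) = 2.6394%.
Bank debt: weight = 67.9/198 = 0.3429; after-tax cost = 6.3% × (1 − 17%) = 5.2290%.
WACC = 0.5101 × 17.5000% + 0.0157 × 5.1000% + 0.1313 × 2.6394% + 0.3429 × 5.2290% = 11.1464%.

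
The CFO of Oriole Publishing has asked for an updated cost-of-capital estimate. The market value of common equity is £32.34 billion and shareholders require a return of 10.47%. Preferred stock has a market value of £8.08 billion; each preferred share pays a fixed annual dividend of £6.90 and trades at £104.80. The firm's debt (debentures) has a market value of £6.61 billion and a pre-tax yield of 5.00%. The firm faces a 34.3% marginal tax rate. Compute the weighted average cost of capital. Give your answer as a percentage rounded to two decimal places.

Cost of preferred: Rp = 6.9 / 104.8 = 6.5840%.
Total capital V = 32.34 + 8.08 + 6.61 = 47.03.
Equity: weight = 32.34/47.03 = 0.6876; cost = 10.47%.
Preferred: weight = 8.08/47.03 = 0.1718; cost = 6.584%.
Debentures: weight = 6.61/47.03 = 0.1405; after-tax cost = 5% × (1 − 34.3%) = 3.2850%.
WACC = 0.6876 × 10.4700% + 0.1718 × 6.5840% + 0.1405 × 3.2850% = 8.7925%.

8.79%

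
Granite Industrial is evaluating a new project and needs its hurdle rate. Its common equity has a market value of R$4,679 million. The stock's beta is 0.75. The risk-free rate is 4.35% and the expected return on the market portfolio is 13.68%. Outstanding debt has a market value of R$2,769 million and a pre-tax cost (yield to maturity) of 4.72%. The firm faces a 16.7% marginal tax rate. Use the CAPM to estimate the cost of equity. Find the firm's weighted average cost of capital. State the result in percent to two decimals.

Market risk premium = 13.68% − 4.35% = 9.33%.
Cost of equity via CAPM: Re = 4.35% + 0.75 × 9.33% = 11.3475%.
Total capital V = 4679 + 2769 = 7448.
Equity: weight = 4679/7448 = 0.6282; cost = 11.3475%.
Debt: weight = 2769/7448 = 0.3718; after-tax cost = 4.72% × (1 − 16.7%) = 3.9318%.
WACC = 0.6282 × 11.3475% + 0.3718 × 3.9318% = 8.5905%.

8.59%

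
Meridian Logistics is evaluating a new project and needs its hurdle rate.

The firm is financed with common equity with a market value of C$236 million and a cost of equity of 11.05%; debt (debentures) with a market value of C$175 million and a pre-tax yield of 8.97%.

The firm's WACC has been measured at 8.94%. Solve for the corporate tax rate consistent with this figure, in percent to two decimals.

32.06%

Total capital V = 236 + 175 = 411.
Equity weight = 236/411 = 0.5742.
Debentures weight = 175/411 = 0.4258.
Equity contribution = 0.5742 × 11.05% = 6.3450%.
Debt contribution must be 8.94% − 6.3450% = 2.5950%.
0.4258 × 8.97% × (1 − T) = 2.5950%  ⇒  (1 − T) = 0.6794.
T = 32.0567%.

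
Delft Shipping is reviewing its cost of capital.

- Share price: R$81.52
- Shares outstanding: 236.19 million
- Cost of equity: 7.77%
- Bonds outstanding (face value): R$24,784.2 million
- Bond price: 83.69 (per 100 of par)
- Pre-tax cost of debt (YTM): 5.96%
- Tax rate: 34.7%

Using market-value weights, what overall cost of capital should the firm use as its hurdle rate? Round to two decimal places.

Market value of equity E = 81.52 × 236.19m = 19254.2088m. Market value of debt D = 24784.2m × 83.69/100 = 20741.89698m.
Total capital V = 19254.2088 + 20741.89698 = 39996.10578.
Equity: weight = 19254.2088/39996.10578 = 0.4814; cost = 7.77%.
Bonds outstanding: weight = 20741.89698/39996.10578 = 0.5186; after-tax cost = 5.96% × (1 − 34.7%) = 3.8919%.
WACC = 0.4814 × 7.7700% + 0.5186 × 3.8919% = 5.7588%.

5.76%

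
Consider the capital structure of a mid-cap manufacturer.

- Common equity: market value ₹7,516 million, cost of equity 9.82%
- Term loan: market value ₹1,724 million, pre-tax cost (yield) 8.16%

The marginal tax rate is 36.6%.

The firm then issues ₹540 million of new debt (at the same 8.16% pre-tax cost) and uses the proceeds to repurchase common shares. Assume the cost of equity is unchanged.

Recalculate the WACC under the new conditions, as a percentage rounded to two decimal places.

8.68%

After the change:
Total capital V = 6976 + 2264 = 9240.
Equity: weight = 6976/9240 = 0.7550; cost = 9.82%.
Term loan: weight = 2264/9240 = 0.2450; after-tax cost = 8.16% × (1 − 36.6%) = 5.1734%.
WACC = 0.7550 × 9.8200% + 0.2450 × 5.1734% = 8.6815%.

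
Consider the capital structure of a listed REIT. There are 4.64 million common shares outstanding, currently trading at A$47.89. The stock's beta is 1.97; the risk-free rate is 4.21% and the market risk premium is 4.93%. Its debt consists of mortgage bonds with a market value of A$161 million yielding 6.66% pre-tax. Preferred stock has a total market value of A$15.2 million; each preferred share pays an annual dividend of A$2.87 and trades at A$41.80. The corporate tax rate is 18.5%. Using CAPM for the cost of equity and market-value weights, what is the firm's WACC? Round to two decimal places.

Cost of equity via CAPM: Re = 4.21% + 1.97 × 4.93% = 13.9221%.
Cost of preferred: Rp = 2.87 / 41.8 = 6.8660%.
Market value of equity E = 47.89 × 4.64m = 222.2096m.
Total capital V = 222.2096 + 15.2 + 161 = 398.4096.
Equity: weight = 222.2096/398.4096 = 0.5577; cost = 13.9221%.
Preferred: weight = 15.2/398.4096 = 0.0382; cost = 6.866%.
Mortgage bonds: weight = 161/398.4096 = 0.4041; after-tax cost = 6.66% × (1 − 18.5%) = 5.4279%.
WACC = 0.5577 × 13.9221% + 0.0382 × 6.8660% + 0.4041 × 5.4279% = 10.2203%.

10.22%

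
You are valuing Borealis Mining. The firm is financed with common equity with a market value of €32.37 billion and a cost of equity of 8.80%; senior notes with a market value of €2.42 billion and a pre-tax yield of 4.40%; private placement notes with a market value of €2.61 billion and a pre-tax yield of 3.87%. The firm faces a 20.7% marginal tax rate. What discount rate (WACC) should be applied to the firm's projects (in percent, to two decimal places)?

8.06%

Total capital V = 32.37 + 2.42 + 2.61 = 37.4.
Equity: weight = 32.37/37.4 = 0.8655; cost = 8.8%.
Senior notes: weight = 2.42/37.4 = 0.0647; after-tax cost = 4.4% × (1 − 20.7%) = 3.4892%.
Private placement notes: weight = 2.61/37.4 = 0.0698; after-tax cost = 3.87% × (1 − 20.7%) = 3.0689%.
WACC = 0.8655 × 8.8000% + 0.0647 × 3.4892% + 0.0698 × 3.0689% = 8.0564%.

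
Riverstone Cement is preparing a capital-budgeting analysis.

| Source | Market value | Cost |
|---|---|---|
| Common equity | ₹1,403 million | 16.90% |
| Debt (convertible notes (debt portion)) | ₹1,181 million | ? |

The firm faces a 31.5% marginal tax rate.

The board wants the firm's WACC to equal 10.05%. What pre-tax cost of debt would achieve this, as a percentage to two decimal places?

Total capital V = 1403 + 1181 = 2584.
Equity weight = 1403/2584 = 0.5430.
Convertible notes (debt portion) weight = 1181/2584 = 0.4570.
Equity contribution = 0.5430 × 16.9% = 9.1760%.
Remaining for debt = 10.05% − 9.1760% = 0.8740%.
Rd × (1 − 31.5%) × 0.4570 = 0.8740%  ⇒  Rd = 2.7918%.

2.79%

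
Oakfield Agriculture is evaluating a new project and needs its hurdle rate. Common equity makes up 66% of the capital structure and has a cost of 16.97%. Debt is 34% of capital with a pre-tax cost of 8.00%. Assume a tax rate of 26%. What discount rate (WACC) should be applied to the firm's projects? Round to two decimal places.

After-tax cost of debt = 8% × (1 − 26%) = 5.9200%.
WACC = 0.660 × 16.9700% + 0.340 × 5.9200% = 13.2130%.

13.21%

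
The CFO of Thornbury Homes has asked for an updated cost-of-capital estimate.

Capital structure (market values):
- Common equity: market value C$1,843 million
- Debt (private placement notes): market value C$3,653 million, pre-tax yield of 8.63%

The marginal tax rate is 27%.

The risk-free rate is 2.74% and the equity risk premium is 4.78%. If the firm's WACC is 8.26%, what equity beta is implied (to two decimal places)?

Total capital V = 1843 + 3653 = 5496.
Equity weight = 1843/5496 = 0.3353.
Private placement notes weight = 3653/5496 = 0.6647.
Debt contribution = 0.6647 × 8.63% × (1 − 27%) = 4.1873%.
Required equity contribution = 8.26% − 4.1873% = 4.0727%  ⇒  Re = 12.1451%.
CAPM: 12.1451% = 2.74% + β × 4.78%  ⇒  β = 1.9676.

1.97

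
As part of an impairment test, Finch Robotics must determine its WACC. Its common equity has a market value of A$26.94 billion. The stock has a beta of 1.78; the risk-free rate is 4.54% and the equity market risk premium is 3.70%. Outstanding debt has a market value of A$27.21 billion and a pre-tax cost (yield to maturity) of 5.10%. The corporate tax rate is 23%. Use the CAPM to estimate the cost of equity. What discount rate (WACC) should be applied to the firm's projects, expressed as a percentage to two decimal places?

7.51%

Cost of equity via CAPM: Re = 4.54% + 1.78 × 3.7% = 11.1260%.
Total capital V = 26.94 + 27.21 = 54.15.
Equity: weight = 26.94/54.15 = 0.4975; cost = 11.126%.
Debt: weight = 27.21/54.15 = 0.5025; after-tax cost = 5.1% × (1 − 23%) = 3.9270%.
WACC = 0.4975 × 11.1260% + 0.5025 × 3.9270% = 7.5086%.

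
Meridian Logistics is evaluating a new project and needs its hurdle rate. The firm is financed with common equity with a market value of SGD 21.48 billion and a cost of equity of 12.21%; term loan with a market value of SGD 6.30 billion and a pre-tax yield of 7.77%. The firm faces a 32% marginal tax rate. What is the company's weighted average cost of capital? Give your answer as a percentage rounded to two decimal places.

10.64%

Total capital V = 21.48 + 6.3 = 27.78.
Equity: weight = 21.48/27.78 = 0.7732; cost = 12.21%.
Term loan: weight = 6.3/27.78 = 0.2268; after-tax cost = 7.77% × (1 − 32%) = 5.2836%.
WACC = 0.7732 × 12.2100% + 0.2268 × 5.2836% = 10.6392%.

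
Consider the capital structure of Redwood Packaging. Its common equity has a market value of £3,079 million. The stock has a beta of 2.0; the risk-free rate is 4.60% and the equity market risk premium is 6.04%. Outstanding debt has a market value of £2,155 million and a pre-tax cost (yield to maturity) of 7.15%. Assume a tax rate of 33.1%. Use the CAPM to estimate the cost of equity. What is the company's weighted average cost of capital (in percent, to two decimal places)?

11.78%

Cost of equity via CAPM: Re = 4.6% + 2.0 × 6.04% = 16.6800%.
Total capital V = 3079 + 2155 = 5234.
Equity: weight = 3079/5234 = 0.5883; cost = 16.68%.
Debt: weight = 2155/5234 = 0.4117; after-tax cost = 7.15% × (1 − 33.1%) = 4.7834%.
WACC = 0.5883 × 16.6800% + 0.4117 × 4.7834% = 11.7818%.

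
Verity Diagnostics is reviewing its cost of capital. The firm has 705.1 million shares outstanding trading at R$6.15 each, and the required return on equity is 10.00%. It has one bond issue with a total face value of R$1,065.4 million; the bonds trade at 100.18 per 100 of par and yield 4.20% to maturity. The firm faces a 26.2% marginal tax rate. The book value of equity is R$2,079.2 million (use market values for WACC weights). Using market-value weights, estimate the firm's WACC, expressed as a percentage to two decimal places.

Market value of equity E = 6.15 × 705.1m = 4336.365m. Market value of debt D = 1065.4m × 100.18/100 = 1067.31772m.
Total capital V = 4336.365 + 1067.31772 = 5403.68272.
Equity: weight = 4336.365/5403.68272 = 0.8025; cost = 10%.
Bonds outstanding: weight = 1067.31772/5403.68272 = 0.1975; after-tax cost = 4.2% × (1 − 26.2%) = 3.0996%.
WACC = 0.8025 × 10.0000% + 0.1975 × 3.0996% = 8.6371%.

8.64%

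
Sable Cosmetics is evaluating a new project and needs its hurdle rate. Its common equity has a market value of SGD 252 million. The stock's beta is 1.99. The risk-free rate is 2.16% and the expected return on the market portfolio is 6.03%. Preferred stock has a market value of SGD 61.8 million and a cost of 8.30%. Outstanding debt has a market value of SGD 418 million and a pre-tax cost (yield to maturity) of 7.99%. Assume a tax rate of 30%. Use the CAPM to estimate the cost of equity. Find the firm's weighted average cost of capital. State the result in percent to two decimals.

Market risk premium = 6.03% − 2.16% = 3.87%.
Cost of equity via CAPM: Re = 2.16% + 1.99 × 3.87% = 9.8613%.
Total capital V = 252 + 61.8 + 418 = 731.8.
Equity: weight = 252/731.8 = 0.3444; cost = 9.8613%.
Preferred: weight = 61.8/731.8 = 0.0844; cost = 8.3%.
Debt: weight = 418/731.8 = 0.5712; after-tax cost = 7.99% × (1 − 30%) = 5.5930%.
WACC = 0.3444 × 9.8613% + 0.0844 × 8.3000% + 0.5712 × 5.5930% = 7.2914%.

7.29%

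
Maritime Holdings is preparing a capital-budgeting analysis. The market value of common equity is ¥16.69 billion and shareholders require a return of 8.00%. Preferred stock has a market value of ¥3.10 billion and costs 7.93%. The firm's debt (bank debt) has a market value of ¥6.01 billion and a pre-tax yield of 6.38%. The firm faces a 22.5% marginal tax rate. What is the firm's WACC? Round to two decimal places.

Total capital V = 16.69 + 3.1 + 6.01 = 25.8.
Equity: weight = 16.69/25.8 = 0.6469; cost = 8%.
Preferred: weight = 3.1/25.8 = 0.1202; cost = 7.93%.
Bank debt: weight = 6.01/25.8 = 0.2329; after-tax cost = 6.38% × (1 − 22.5%) = 4.9445%.
WACC = 0.6469 × 8.0000% + 0.1202 × 7.9300% + 0.2329 × 4.9445% = 7.2798%.

7.28%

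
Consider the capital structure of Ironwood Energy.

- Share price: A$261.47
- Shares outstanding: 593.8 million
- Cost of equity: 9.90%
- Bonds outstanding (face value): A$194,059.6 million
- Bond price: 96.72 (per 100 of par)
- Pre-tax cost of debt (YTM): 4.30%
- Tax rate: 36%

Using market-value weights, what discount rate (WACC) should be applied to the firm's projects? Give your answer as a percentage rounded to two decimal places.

5.99%

Market value of equity E = 261.47 × 593.8m = 155260.886m. Market value of debt D = 194059.6m × 96.72/100 = 187694.44512m.
Total capital V = 155260.886 + 187694.44512 = 342955.33112.
Equity: weight = 155260.886/342955.33112 = 0.4527; cost = 9.9%.
Bonds outstanding: weight = 187694.44512/342955.33112 = 0.5473; after-tax cost = 4.3% × (1 − 36%) = 2.7520%.
WACC = 0.4527 × 9.9000% + 0.5473 × 2.7520% = 5.9880%.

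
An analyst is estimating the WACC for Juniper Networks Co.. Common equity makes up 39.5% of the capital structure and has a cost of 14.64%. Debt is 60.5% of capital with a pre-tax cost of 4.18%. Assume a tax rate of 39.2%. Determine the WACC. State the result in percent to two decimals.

After-tax cost of debt = 4.18% × (1 − 39.2%) = 2.5414%.
WACC = 0.395 × 14.6400% + 0.605 × 2.5414% = 7.3204%.

7.32%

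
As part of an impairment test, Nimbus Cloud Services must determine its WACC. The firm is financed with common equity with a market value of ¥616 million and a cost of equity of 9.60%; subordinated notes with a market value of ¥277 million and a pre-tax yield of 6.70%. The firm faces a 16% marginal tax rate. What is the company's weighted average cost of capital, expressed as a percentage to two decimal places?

8.37%

Total capital V = 616 + 277 = 893.
Equity: weight = 616/893 = 0.6898; cost = 9.6%.
Subordinated notes: weight = 277/893 = 0.3102; after-tax cost = 6.7% × (1 − 16%) = 5.6280%.
WACC = 0.6898 × 9.6000% + 0.3102 × 5.6280% = 8.3679%.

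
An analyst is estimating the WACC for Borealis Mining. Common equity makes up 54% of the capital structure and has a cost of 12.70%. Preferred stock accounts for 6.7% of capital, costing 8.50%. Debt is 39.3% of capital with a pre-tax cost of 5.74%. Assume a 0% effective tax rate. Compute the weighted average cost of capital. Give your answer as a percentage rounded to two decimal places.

After-tax cost of debt = 5.74% × (1 − 0%) = 5.7400%.
WACC = 0.540 × 12.7000% + 0.067 × 8.5000% + 0.393 × 5.7400% = 9.6833%.

9.68%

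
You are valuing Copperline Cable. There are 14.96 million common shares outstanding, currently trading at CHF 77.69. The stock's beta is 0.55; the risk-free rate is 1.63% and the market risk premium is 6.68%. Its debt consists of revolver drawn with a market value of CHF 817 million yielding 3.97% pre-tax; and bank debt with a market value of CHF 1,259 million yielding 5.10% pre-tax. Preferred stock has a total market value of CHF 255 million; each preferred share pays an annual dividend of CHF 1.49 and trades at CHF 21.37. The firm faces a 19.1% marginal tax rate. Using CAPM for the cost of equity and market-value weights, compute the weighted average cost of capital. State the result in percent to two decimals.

4.51%

Cost of equity via CAPM: Re = 1.63% + 0.55 × 6.68% = 5.3040%.
Cost of preferred: Rp = 1.49 / 21.37 = 6.9724%.
Market value of equity E = 77.69 × 14.96m = 1162.2424m.
Total capital V = 1162.2424 + 255 + 817 + 1259 = 3493.2424.
Equity: weight = 1162.2424/3493.2424 = 0.3327; cost = 5.304%.
Preferred: weight = 255/3493.2424 = 0.0730; cost = 6.9724%.
Revolver drawn: weight = 817/3493.2424 = 0.2339; after-tax cost = 3.97% × (1 − 19.1%) = 3.2117%.
Bank debt: weight = 1259/3493.2424 = 0.3604; after-tax cost = 5.1% × (1 − 19.1%) = 4.1259%.
WACC = 0.3327 × 5.3040% + 0.0730 × 6.9724% + 0.2339 × 3.2117% + 0.3604 × 4.1259% = 4.5119%.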